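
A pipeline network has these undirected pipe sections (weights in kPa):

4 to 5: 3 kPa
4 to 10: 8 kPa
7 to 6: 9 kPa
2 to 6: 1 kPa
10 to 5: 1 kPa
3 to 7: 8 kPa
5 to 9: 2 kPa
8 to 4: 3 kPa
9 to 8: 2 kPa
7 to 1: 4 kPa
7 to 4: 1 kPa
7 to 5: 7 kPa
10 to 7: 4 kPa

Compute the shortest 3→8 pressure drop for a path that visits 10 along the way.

Shortest 3→10: 3 → 7 → 10 = 12
Best 10 to 8: 10 → 5 → 9 → 8 costing 5
Total via 10: 12 + 5 = 17 kPa.

17 kPa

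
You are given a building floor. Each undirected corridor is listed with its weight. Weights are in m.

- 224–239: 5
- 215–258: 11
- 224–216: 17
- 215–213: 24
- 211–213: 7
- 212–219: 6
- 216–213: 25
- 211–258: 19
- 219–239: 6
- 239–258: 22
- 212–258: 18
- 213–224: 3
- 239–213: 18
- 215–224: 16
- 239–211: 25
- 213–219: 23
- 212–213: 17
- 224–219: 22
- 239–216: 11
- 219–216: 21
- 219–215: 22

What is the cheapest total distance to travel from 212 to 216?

Enumerating some paths:
212 - 213 - 224 - 239 - 216: 17+3+5+11 = 36
212 - 219 - 239 - 224 - 216: 6+6+5+17 = 34
212 - 219 - 239 - 216: 6+6+11 = 23
212 - 219 - 216: 6+21 = 27
Cheapest is 212 - 219 - 239 - 216 at 23 m.

23 m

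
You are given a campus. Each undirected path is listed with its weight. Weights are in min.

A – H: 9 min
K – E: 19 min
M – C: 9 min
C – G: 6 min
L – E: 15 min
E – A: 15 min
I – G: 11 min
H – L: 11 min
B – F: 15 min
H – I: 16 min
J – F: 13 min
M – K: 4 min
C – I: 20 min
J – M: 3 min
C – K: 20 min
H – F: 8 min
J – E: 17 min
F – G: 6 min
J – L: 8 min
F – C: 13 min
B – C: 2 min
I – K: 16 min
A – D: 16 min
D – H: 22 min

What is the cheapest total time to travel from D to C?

Candidate routes:
D → H → F → C: 22+8+13 = 43
D → H → F → G → C: 22+8+6+6 = 42
The minimum is 42 min via D → H → F → G → C.

42 min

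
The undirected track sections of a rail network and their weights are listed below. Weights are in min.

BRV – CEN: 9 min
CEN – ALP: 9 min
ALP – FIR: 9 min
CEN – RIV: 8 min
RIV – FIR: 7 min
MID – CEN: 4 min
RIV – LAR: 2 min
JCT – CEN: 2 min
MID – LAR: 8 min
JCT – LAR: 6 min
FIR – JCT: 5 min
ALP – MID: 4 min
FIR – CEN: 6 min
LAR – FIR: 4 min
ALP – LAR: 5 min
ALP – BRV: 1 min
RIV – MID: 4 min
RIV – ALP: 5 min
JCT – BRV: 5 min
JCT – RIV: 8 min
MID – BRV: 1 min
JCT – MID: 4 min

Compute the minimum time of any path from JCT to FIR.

Compare a few routes:
JCT - CEN - FIR: 2+6 = 8
JCT - FIR: 5 = 5
Cheapest is JCT - FIR at 5 min.

5 min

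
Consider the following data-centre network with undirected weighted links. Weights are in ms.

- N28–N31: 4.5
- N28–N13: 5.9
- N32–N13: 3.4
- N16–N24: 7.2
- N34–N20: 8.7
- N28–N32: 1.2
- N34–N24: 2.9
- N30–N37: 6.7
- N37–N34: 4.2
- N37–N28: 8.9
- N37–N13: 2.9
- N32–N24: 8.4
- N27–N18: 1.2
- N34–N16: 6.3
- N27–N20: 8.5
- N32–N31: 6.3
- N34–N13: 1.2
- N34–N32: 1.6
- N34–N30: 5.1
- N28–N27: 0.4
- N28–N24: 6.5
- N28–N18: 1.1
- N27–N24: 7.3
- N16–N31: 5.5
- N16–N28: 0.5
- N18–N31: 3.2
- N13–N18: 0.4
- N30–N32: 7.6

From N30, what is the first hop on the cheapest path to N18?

Compare a few routes:
N30–N34–N13–N18: 5.1+1.2+0.4 = 6.7
N30–N34–N32–N28–N18: 5.1+1.6+1.2+1.1 = 9
N30–N32–N28–N18: 7.6+1.2+1.1 = 9.9
N30–N34–N32–N28–N27–N18: 5.1+1.6+1.2+0.4+1.2 = 9.5
The minimum is 6.7 ms via N30–N34–N13–N18.
So from N30 the first move is to N34.

N34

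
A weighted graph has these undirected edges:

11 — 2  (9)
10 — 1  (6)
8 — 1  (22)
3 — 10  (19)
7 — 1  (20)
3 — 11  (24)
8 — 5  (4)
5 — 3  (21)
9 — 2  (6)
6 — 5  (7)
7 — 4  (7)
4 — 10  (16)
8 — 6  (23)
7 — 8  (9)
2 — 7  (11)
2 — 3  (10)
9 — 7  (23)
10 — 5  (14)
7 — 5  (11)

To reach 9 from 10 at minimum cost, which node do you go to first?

3

Compare a few routes:
10 → 1 → 7 → 2 → 9: 6+20+11+6 = 43
10 → 3 → 2 → 9: 19+10+6 = 35
10 → 4 → 7 → 2 → 9: 16+7+11+6 = 40
10 → 5 → 7 → 2 → 9: 14+11+11+6 = 42
Cheapest is 10 → 3 → 2 → 9 at 35.
So from 10 the first move is to 3.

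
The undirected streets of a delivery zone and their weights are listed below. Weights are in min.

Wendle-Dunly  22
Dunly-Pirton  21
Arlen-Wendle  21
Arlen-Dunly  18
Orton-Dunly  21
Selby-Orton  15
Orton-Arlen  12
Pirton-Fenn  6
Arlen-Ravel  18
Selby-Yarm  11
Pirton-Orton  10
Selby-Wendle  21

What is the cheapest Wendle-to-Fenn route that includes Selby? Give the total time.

Best Wendle to Selby: Wendle–Selby costing 21
Best Selby to Fenn: Selby–Orton–Pirton–Fenn costing 31
Total via Selby: 21 + 31 = 52 min.

52 min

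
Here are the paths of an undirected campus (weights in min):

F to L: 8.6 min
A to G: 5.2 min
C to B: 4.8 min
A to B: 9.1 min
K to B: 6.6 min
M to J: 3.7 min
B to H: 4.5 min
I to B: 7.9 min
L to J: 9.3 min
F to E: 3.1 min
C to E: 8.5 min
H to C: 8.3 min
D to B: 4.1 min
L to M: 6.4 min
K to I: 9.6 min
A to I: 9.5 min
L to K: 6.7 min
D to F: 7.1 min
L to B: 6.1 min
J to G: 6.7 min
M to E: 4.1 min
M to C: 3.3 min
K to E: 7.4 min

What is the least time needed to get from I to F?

19.1 min

Candidate routes:
I–K–E–F: 9.6+7.4+3.1 = 20.1
I–B–D–F: 7.9+4.1+7.1 = 19.1
I–B–C–M–E–F: 7.9+4.8+3.3+4.1+3.1 = 23.2
I–B–L–F: 7.9+6.1+8.6 = 22.6
Cheapest is I–B–D–F at 19.1 min.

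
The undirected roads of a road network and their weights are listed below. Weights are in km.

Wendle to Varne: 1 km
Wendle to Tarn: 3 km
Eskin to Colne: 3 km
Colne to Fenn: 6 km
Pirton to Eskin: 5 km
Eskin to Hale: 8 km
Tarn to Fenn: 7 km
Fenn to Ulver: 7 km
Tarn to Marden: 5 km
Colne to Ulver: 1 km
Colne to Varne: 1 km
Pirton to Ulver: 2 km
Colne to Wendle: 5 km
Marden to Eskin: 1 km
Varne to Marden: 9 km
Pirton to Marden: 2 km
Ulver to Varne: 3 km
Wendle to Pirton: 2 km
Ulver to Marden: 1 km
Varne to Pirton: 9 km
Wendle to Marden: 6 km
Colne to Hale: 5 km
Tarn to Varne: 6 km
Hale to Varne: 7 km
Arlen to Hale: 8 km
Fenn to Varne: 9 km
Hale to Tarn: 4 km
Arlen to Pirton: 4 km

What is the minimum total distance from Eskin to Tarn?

Candidate routes:
Eskin–Marden–Tarn: 1+5 = 6
Eskin–Marden–Pirton–Wendle–Tarn: 1+2+2+3 = 8
Eskin–Colne–Varne–Wendle–Tarn: 3+1+1+3 = 8
The minimum is 6 km via Eskin–Marden–Tarn.

6 km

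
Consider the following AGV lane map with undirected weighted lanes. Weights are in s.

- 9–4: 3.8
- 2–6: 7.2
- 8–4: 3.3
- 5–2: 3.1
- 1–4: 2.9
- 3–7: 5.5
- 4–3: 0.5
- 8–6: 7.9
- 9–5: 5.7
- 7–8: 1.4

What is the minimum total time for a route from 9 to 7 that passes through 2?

Shortest 9→2: 9 → 5 → 2 = 8.8
Shortest 2→7: 2 → 6 → 8 → 7 = 16.5
Total via 2: 8.8 + 16.5 = 25.3 s.

25.3 s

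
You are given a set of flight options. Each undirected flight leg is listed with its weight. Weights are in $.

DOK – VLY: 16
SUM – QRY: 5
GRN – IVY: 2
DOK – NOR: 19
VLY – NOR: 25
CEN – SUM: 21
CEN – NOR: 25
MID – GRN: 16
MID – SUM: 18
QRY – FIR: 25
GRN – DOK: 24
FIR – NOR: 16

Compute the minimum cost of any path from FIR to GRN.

Enumerating some paths:
FIR - NOR - DOK - GRN: 16+19+24 = 59
FIR - QRY - SUM - MID - GRN: 25+5+18+16 = 64
Cheapest is FIR - NOR - DOK - GRN at $59.

$59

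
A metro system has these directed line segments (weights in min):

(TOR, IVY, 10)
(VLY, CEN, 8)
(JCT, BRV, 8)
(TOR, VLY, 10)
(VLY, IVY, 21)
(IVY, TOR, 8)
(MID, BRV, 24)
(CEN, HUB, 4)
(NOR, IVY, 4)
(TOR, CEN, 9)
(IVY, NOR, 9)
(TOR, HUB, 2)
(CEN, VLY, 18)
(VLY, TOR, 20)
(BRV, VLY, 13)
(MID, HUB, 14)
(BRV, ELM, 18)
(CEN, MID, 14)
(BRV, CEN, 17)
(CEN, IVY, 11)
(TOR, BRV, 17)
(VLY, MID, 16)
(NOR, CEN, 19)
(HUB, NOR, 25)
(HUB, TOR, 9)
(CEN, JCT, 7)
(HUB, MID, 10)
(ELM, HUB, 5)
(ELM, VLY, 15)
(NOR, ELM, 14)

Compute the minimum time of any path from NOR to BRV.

29 min

Settle nodes by increasing distance from NOR:
NOR: 0
IVY: 4  (via NOR)
TOR: 12  (via IVY)
HUB: 14  (via TOR)
ELM: 14  (via NOR)
CEN: 19  (via NOR)
VLY: 22  (via TOR)
MID: 24  (via HUB)
JCT: 26  (via CEN)
BRV: 29  (via TOR)
Shortest route: NOR–IVY–TOR–BRV = 29 min.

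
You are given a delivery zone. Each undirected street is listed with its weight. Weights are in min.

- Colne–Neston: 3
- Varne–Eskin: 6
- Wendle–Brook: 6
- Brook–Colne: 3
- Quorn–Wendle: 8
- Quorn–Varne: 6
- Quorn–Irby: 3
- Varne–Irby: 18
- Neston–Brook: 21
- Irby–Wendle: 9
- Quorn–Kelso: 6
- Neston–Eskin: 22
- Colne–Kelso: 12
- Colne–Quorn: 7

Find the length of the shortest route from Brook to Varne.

16 min

Compare a few routes:
Brook - Colne - Quorn - Varne: 3+7+6 = 16
Brook - Wendle - Irby - Quorn - Varne: 6+9+3+6 = 24
Brook - Wendle - Quorn - Varne: 6+8+6 = 20
Cheapest is Brook - Colne - Quorn - Varne at 16 min.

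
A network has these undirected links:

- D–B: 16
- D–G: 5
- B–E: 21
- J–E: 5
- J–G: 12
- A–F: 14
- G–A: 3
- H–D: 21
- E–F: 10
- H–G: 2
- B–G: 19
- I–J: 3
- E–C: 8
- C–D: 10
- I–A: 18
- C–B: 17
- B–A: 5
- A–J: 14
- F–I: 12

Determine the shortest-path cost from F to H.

Enumerating some paths:
F → A → G → H: 14+3+2 = 19
F → E → J → G → H: 10+5+12+2 = 29
Cheapest is F → A → G → H at 19.

19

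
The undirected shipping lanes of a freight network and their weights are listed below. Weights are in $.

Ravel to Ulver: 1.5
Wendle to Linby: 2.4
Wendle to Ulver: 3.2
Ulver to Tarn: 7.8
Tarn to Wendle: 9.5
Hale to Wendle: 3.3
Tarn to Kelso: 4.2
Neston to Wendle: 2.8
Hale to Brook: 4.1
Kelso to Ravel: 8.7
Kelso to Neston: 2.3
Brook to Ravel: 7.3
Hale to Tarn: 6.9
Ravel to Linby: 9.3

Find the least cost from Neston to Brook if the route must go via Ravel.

$14.8

Shortest Neston→Ravel: Neston → Wendle → Ulver → Ravel = 7.5
Best Ravel to Brook: Ravel → Brook costing 7.3
Total via Ravel: 7.5 + 7.3 = $14.8.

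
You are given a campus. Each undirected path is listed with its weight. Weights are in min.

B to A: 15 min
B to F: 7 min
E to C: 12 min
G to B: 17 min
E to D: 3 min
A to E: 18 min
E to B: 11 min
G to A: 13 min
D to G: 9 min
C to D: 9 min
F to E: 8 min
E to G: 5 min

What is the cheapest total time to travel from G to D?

Enumerating some paths:
G - E - D: 5+3 = 8
G - D: 9 = 9
Cheapest is G - E - D at 8 min.

8 min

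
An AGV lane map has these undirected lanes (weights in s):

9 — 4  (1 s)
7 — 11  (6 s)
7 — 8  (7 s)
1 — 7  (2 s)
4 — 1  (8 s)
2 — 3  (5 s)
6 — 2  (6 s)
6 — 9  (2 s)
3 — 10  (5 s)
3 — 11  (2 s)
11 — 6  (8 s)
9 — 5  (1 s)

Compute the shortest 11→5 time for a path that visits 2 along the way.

16 s

Best 11 to 2: 11 → 3 → 2 costing 7
Best 2 to 5: 2 → 6 → 9 → 5 costing 9
Total via 2: 7 + 9 = 16 s.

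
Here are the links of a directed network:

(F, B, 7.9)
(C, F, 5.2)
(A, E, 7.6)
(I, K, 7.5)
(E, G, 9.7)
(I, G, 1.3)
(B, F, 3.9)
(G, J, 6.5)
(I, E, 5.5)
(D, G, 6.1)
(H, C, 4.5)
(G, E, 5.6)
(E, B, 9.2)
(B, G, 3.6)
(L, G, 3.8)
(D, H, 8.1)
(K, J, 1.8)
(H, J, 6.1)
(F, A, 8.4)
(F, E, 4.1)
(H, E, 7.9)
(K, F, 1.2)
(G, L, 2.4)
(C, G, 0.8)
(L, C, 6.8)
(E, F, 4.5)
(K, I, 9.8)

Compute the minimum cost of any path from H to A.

18.1

Running Dijkstra from H:
H: 0
C: 4.5  (via H)
G: 5.3  (via C)
J: 6.1  (via H)
L: 7.7  (via G)
E: 7.9  (via H)
F: 9.7  (via C)
B: 17.1  (via E)
A: 18.1  (via F)
Shortest route: H → C → F → A = 18.1.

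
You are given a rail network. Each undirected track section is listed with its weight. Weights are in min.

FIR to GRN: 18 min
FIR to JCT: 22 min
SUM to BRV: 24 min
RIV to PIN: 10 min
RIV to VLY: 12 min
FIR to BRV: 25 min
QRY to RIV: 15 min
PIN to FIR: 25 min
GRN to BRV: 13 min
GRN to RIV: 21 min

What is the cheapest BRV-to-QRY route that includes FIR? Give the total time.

Best BRV to FIR: BRV → FIR costing 25
Shortest FIR→QRY: FIR → PIN → RIV → QRY = 50
Total via FIR: 25 + 50 = 75 min.

75 min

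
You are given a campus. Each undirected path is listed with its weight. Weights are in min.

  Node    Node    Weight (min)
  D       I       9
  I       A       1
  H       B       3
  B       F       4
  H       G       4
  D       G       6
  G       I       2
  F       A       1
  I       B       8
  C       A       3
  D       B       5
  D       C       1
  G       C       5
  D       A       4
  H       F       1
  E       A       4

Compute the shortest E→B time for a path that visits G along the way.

Shortest E→G: E–A–I–G = 7
Best G to B: G–H–B costing 7
Total via G: 7 + 7 = 14 min.

14 min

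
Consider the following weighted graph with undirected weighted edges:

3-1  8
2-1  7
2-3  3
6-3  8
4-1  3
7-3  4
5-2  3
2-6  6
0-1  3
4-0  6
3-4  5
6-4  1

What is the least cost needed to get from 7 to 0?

Enumerating some paths:
7 → 3 → 4 → 0: 4+5+6 = 15
7 → 3 → 2 → 1 → 0: 4+3+7+3 = 17
The minimum is 15 via 7 → 3 → 4 → 0.

15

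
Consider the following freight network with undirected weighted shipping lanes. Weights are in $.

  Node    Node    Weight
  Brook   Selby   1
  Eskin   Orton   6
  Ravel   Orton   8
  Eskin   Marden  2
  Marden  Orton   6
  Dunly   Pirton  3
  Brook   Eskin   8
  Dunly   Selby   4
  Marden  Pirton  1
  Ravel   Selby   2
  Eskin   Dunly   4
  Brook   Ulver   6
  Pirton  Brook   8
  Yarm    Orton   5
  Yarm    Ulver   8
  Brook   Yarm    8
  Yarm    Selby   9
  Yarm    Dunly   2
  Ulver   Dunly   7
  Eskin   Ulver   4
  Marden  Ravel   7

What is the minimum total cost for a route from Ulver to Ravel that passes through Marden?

$13

Shortest Ulver→Marden: Ulver → Eskin → Marden = 6
Best Marden to Ravel: Marden → Ravel costing 7
Total via Marden: 6 + 7 = $13.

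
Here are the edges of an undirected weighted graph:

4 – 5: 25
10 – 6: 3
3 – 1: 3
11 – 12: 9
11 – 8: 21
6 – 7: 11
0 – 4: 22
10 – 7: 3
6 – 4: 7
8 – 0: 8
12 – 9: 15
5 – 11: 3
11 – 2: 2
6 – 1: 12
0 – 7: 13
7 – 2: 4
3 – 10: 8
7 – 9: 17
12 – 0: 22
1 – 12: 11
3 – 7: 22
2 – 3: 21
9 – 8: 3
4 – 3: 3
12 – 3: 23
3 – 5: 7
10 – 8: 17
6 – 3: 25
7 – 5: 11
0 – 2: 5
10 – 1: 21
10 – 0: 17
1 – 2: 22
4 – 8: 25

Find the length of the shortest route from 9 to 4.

28

Compare a few routes:
9 → 7 → 10 → 6 → 4: 17+3+3+7 = 30
9 → 8 → 10 → 6 → 4: 3+17+3+7 = 30
9 → 8 → 4: 3+25 = 28
The minimum is 28 via 9 → 8 → 4.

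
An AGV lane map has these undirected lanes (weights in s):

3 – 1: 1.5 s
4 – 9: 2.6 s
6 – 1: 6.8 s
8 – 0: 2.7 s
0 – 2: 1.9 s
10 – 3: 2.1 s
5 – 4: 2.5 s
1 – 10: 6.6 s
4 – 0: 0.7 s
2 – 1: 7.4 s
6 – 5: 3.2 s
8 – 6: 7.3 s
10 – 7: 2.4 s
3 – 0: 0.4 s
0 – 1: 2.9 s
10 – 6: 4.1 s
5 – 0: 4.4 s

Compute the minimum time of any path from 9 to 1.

5.2 s

Candidate routes:
9 - 4 - 5 - 0 - 3 - 1: 2.6+2.5+4.4+0.4+1.5 = 11.4
9 - 4 - 0 - 1: 2.6+0.7+2.9 = 6.2
9 - 4 - 0 - 3 - 1: 2.6+0.7+0.4+1.5 = 5.2
The minimum is 5.2 s via 9 - 4 - 0 - 3 - 1.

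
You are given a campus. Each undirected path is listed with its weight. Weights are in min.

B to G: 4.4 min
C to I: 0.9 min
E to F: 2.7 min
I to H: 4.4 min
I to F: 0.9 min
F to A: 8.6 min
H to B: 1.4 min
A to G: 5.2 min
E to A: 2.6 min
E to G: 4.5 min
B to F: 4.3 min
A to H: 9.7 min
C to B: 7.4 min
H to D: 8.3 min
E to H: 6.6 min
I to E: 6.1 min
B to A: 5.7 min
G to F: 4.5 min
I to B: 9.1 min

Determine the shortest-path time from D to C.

13.6 min

Running Dijkstra from D:
D: 0
H: 8.3  (via D)
B: 9.7  (via H)
I: 12.7  (via H)
C: 13.6  (via I)
Shortest route: D → H → I → C = 13.6 min.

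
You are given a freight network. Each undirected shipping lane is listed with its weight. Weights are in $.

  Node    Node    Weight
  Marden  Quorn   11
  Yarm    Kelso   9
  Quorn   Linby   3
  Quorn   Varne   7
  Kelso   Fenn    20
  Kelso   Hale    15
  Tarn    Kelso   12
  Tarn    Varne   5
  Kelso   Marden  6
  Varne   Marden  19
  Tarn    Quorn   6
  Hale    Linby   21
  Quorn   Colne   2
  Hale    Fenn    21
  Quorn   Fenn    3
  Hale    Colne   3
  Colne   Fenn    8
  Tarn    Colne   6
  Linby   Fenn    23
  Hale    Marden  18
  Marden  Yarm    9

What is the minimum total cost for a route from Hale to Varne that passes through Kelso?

Shortest Hale→Kelso: Hale–Kelso = 15
Best Kelso to Varne: Kelso–Tarn–Varne costing 17
Total via Kelso: 15 + 17 = $32.

$32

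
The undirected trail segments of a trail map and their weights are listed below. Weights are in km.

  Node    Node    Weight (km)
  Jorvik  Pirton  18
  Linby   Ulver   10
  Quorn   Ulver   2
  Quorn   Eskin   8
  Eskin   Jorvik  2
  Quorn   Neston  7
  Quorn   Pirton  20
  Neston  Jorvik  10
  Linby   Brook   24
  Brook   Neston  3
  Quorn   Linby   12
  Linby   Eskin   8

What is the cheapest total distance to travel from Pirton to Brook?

Running Dijkstra from Pirton:
Pirton: 0
Jorvik: 18  (via Pirton)
Eskin: 20  (via Jorvik)
Quorn: 20  (via Pirton)
Ulver: 22  (via Quorn)
Neston: 27  (via Quorn)
Linby: 28  (via Eskin)
Brook: 30  (via Neston)
Shortest route: Pirton–Quorn–Neston–Brook = 30 km.

30 km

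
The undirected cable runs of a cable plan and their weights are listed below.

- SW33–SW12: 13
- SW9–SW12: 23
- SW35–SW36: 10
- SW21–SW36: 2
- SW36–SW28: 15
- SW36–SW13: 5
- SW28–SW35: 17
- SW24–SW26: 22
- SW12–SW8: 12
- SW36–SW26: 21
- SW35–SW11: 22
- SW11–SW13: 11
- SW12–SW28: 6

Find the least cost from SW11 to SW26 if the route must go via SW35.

53

Best SW11 to SW35: SW11–SW35 costing 22
Shortest SW35→SW26: SW35–SW36–SW26 = 31
Total via SW35: 22 + 31 = 53.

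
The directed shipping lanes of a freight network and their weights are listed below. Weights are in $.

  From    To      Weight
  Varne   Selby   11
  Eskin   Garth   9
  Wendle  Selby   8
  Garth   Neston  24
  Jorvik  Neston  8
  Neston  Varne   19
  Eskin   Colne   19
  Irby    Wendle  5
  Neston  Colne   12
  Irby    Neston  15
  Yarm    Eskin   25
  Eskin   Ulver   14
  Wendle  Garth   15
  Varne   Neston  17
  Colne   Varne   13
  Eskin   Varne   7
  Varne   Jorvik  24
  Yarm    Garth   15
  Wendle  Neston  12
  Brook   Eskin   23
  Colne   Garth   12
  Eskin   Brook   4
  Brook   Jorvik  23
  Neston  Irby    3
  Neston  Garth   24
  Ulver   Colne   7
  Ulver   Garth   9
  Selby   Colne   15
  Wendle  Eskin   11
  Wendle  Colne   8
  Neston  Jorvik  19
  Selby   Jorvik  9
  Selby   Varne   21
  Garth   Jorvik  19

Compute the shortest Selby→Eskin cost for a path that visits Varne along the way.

$57

Best Selby to Varne: Selby–Varne costing 21
Shortest Varne→Eskin: Varne–Neston–Irby–Wendle–Eskin = 36
Total via Varne: 21 + 36 = $57.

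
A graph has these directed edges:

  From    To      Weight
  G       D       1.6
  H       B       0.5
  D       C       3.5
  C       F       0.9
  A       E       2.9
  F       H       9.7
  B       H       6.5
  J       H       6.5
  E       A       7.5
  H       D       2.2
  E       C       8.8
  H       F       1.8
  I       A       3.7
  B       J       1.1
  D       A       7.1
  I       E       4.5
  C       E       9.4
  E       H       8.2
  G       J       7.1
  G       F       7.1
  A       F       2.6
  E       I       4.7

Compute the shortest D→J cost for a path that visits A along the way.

19.8

Best D to A: D–A costing 7.1
Best A to J: A–E–H–B–J costing 12.7
Total via A: 7.1 + 12.7 = 19.8.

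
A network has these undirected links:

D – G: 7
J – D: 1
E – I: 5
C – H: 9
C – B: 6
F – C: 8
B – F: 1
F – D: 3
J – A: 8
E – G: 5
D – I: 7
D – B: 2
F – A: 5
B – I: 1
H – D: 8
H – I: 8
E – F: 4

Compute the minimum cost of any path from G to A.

Settle nodes by increasing distance from G:
G: 0
E: 5  (via G)
D: 7  (via G)
J: 8  (via D)
B: 9  (via D)
F: 9  (via E)
I: 10  (via E)
A: 14  (via F)
Shortest route: G → E → F → A = 14.

14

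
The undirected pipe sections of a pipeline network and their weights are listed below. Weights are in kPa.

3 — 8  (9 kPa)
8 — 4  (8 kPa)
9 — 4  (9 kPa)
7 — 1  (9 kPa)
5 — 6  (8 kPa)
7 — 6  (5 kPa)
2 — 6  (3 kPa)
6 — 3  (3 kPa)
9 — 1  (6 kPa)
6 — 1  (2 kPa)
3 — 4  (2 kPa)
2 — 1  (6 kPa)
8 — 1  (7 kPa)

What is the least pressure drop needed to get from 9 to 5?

16 kPa

Compare a few routes:
9 → 1 → 2 → 6 → 5: 6+6+3+8 = 23
9 → 1 → 6 → 5: 6+2+8 = 16
9 → 4 → 3 → 6 → 5: 9+2+3+8 = 22
The minimum is 16 kPa via 9 → 1 → 6 → 5.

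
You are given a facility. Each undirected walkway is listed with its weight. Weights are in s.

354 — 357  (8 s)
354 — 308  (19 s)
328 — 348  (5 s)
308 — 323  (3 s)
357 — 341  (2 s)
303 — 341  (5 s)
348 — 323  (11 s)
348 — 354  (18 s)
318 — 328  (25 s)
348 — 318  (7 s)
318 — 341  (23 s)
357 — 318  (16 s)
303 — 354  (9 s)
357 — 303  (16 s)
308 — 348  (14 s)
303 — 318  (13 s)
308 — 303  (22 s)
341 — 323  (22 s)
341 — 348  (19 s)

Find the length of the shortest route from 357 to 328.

Enumerating some paths:
357 - 318 - 348 - 328: 16+7+5 = 28
357 - 341 - 348 - 328: 2+19+5 = 26
The minimum is 26 s via 357 - 341 - 348 - 328.

26 s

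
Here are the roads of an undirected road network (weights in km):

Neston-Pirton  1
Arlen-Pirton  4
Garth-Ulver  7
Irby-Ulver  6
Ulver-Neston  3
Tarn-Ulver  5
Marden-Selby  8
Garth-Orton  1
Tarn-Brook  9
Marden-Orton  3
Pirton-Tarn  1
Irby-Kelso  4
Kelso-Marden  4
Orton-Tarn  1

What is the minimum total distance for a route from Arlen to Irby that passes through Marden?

Best Arlen to Marden: Arlen–Pirton–Tarn–Orton–Marden costing 9
Best Marden to Irby: Marden–Kelso–Irby costing 8
Total via Marden: 9 + 8 = 17 km.

17 km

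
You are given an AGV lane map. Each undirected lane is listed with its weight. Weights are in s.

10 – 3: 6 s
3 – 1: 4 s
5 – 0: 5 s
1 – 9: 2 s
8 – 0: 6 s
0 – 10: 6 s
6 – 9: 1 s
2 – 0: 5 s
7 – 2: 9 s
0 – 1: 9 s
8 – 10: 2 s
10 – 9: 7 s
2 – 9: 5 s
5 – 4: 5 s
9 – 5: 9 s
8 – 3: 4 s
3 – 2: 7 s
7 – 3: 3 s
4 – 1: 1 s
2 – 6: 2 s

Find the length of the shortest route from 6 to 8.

10 s

Settle nodes by increasing distance from 6:
6: 0
9: 1  (via 6)
2: 2  (via 6)
1: 3  (via 9)
4: 4  (via 1)
0: 7  (via 2)
3: 7  (via 1)
10: 8  (via 9)
5: 9  (via 4)
7: 10  (via 3)
8: 10  (via 10)
Shortest route: 6 → 9 → 10 → 8 = 10 s.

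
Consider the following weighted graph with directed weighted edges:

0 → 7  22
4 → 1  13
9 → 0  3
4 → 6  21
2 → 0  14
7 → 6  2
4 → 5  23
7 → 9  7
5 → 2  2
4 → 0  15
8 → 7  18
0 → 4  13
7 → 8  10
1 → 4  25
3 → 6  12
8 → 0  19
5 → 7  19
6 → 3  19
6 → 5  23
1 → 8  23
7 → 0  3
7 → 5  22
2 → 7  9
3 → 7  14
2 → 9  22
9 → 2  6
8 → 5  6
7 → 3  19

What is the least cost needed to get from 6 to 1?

Enumerating some paths:
6 - 3 - 7 - 9 - 0 - 4 - 1: 19+14+7+3+13+13 = 69
6 - 5 - 2 - 0 - 4 - 1: 23+2+14+13+13 = 65
6 - 5 - 2 - 7 - 0 - 4 - 1: 23+2+9+3+13+13 = 63
6 - 3 - 7 - 0 - 4 - 1: 19+14+3+13+13 = 62
The minimum is 62 via 6 - 3 - 7 - 0 - 4 - 1.

62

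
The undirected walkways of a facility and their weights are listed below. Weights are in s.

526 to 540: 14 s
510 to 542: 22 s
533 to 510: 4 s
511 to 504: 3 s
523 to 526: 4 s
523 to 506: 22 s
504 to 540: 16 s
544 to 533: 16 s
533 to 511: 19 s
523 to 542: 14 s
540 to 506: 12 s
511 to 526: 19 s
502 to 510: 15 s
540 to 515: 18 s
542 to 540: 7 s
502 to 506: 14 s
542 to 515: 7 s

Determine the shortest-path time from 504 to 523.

Settle nodes by increasing distance from 504:
504: 0
511: 3  (via 504)
540: 16  (via 504)
533: 22  (via 511)
526: 22  (via 511)
542: 23  (via 540)
523: 26  (via 526)
Shortest route: 504 → 511 → 526 → 523 = 26 s.

26 s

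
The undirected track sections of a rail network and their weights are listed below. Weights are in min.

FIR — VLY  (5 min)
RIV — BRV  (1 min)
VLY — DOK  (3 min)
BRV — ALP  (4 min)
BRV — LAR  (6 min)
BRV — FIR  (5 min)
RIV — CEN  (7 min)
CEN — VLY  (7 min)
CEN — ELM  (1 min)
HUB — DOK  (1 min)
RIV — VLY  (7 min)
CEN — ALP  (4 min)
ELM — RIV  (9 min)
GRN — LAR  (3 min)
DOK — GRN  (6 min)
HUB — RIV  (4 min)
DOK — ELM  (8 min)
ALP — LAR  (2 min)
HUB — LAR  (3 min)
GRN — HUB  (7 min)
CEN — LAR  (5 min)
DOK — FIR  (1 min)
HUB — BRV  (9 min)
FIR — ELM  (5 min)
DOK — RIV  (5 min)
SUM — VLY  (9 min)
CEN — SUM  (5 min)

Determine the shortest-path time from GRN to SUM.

Compare a few routes:
GRN → LAR → ALP → CEN → SUM: 3+2+4+5 = 14
GRN → DOK → VLY → SUM: 6+3+9 = 18
GRN → LAR → CEN → SUM: 3+5+5 = 13
GRN → DOK → FIR → ELM → CEN → SUM: 6+1+5+1+5 = 18
Cheapest is GRN → LAR → CEN → SUM at 13 min.

13 min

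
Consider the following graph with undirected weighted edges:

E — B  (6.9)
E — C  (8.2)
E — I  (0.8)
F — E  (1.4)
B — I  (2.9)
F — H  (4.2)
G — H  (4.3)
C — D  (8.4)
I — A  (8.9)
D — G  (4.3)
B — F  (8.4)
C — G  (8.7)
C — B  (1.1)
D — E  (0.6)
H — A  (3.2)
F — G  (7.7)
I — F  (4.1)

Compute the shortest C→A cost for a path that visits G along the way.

Best C to G: C–G costing 8.7
Shortest G→A: G–H–A = 7.5
Total via G: 8.7 + 7.5 = 16.2.

16.2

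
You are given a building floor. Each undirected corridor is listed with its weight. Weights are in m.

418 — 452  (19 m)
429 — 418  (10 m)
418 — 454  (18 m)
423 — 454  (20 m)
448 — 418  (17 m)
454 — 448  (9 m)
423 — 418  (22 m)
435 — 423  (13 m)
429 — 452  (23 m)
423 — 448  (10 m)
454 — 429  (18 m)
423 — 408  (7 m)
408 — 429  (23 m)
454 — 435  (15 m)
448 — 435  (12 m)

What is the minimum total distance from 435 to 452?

48 m

Compare a few routes:
435 → 454 → 418 → 452: 15+18+19 = 52
435 → 423 → 418 → 452: 13+22+19 = 54
435 → 448 → 418 → 452: 12+17+19 = 48
Cheapest is 435 → 448 → 418 → 452 at 48 m.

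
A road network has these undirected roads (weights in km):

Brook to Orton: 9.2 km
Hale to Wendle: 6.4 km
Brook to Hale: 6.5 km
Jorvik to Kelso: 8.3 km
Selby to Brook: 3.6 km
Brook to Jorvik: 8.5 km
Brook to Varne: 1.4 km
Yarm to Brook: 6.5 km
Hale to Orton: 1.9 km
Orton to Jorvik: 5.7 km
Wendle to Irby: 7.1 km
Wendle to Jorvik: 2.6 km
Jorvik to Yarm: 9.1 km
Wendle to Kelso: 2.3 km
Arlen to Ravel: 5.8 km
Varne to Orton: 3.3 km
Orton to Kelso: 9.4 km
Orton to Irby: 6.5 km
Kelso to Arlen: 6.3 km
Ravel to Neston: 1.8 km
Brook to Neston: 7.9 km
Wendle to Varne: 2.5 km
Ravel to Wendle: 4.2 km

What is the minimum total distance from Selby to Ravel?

Running Dijkstra from Selby:
Selby: 0
Brook: 3.6  (via Selby)
Varne: 5  (via Brook)
Wendle: 7.5  (via Varne)
Orton: 8.3  (via Varne)
Kelso: 9.8  (via Wendle)
Yarm: 10.1  (via Brook)
Jorvik: 10.1  (via Wendle)
Hale: 10.1  (via Brook)
Neston: 11.5  (via Brook)
Ravel: 11.7  (via Wendle)
Shortest route: Selby → Brook → Varne → Wendle → Ravel = 11.7 km.

11.7 km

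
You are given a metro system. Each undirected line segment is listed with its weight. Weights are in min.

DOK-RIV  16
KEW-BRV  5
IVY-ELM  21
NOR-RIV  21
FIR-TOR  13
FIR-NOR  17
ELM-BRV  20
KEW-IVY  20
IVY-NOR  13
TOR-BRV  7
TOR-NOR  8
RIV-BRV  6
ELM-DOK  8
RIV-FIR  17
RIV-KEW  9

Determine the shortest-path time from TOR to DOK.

29 min

Enumerating some paths:
TOR–BRV–RIV–DOK: 7+6+16 = 29
TOR–BRV–ELM–DOK: 7+20+8 = 35
TOR–BRV–KEW–RIV–DOK: 7+5+9+16 = 37
TOR–NOR–RIV–DOK: 8+21+16 = 45
Cheapest is TOR–BRV–RIV–DOK at 29 min.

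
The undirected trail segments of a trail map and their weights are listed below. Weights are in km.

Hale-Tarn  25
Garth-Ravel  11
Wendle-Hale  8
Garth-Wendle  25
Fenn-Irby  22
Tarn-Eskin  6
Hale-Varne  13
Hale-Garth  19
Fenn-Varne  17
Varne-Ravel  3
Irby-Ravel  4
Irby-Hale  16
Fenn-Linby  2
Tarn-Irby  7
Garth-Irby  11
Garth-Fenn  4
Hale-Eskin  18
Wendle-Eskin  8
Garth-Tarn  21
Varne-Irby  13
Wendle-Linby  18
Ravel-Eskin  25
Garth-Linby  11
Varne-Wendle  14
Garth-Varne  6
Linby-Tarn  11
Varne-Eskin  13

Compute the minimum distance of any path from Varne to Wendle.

Compare a few routes:
Varne - Eskin - Wendle: 13+8 = 21
Varne - Wendle: 14 = 14
The minimum is 14 km via Varne - Wendle.

14 km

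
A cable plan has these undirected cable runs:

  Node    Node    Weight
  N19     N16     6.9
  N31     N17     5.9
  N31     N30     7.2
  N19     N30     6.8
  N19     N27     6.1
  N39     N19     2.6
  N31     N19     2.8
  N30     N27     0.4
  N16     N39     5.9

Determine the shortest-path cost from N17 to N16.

Compare a few routes:
N17 - N31 - N19 - N16: 5.9+2.8+6.9 = 15.6
N17 - N31 - N19 - N39 - N16: 5.9+2.8+2.6+5.9 = 17.2
The minimum is 15.6 via N17 - N31 - N19 - N16.

15.6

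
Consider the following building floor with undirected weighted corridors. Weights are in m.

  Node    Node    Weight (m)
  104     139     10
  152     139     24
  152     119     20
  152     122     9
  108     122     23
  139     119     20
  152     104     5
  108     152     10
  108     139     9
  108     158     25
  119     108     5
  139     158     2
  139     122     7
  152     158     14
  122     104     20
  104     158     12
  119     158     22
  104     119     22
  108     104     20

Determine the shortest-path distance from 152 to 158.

Compare a few routes:
152–104–139–158: 5+10+2 = 17
152–104–158: 5+12 = 17
152–122–139–158: 9+7+2 = 18
152–158: 14 = 14
The minimum is 14 m via 152–158.

14 m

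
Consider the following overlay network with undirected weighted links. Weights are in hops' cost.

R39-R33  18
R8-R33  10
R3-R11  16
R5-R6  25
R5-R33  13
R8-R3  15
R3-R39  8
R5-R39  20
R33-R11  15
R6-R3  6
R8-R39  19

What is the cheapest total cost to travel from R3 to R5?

28 hops' cost

Shortest distances from R3:
R3: 0
R6: 6  (via R3)
R39: 8  (via R3)
R8: 15  (via R3)
R11: 16  (via R3)
R33: 25  (via R8)
R5: 28  (via R39)
Shortest route: R3–R39–R5 = 28 hops' cost.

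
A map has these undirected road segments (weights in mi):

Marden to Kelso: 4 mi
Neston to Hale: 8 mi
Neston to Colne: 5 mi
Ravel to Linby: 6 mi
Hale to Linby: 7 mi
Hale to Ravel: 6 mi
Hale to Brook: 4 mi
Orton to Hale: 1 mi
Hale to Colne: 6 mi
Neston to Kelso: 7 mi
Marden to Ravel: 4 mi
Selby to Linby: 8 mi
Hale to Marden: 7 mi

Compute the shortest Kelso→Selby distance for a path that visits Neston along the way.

30 mi

Shortest Kelso→Neston: Kelso → Neston = 7
Shortest Neston→Selby: Neston → Hale → Linby → Selby = 23
Total via Neston: 7 + 23 = 30 mi.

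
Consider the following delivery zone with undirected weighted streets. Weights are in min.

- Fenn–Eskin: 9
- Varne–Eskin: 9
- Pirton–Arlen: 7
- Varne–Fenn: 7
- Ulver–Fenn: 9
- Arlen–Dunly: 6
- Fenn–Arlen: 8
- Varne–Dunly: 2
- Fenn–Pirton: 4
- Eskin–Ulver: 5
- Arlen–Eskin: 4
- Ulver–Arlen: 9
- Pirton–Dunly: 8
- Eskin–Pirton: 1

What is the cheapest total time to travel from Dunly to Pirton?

8 min

Enumerating some paths:
Dunly → Varne → Eskin → Pirton: 2+9+1 = 12
Dunly → Pirton: 8 = 8
Dunly → Varne → Fenn → Pirton: 2+7+4 = 13
Dunly → Arlen → Eskin → Pirton: 6+4+1 = 11
Cheapest is Dunly → Pirton at 8 min.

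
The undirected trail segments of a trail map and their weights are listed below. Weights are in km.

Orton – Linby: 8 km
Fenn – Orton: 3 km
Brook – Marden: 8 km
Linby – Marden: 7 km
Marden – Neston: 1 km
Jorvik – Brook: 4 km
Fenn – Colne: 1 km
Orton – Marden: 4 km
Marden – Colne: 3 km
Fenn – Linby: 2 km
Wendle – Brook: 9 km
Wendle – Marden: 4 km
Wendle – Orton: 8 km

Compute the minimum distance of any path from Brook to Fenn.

Compare a few routes:
Brook–Marden–Colne–Fenn: 8+3+1 = 12
Brook–Marden–Orton–Fenn: 8+4+3 = 15
Cheapest is Brook–Marden–Colne–Fenn at 12 km.

12 km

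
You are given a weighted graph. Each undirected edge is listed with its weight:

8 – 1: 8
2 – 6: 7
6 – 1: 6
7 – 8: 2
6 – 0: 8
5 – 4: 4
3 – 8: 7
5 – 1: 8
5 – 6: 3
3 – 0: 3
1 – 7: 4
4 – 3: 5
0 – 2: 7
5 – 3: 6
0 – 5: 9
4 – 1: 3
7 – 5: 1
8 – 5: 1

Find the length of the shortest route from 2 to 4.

Running Dijkstra from 2:
2: 0
0: 7  (via 2)
6: 7  (via 2)
3: 10  (via 0)
5: 10  (via 6)
7: 11  (via 5)
8: 11  (via 5)
1: 13  (via 6)
4: 14  (via 5)
Shortest route: 2 → 6 → 5 → 4 = 14.

14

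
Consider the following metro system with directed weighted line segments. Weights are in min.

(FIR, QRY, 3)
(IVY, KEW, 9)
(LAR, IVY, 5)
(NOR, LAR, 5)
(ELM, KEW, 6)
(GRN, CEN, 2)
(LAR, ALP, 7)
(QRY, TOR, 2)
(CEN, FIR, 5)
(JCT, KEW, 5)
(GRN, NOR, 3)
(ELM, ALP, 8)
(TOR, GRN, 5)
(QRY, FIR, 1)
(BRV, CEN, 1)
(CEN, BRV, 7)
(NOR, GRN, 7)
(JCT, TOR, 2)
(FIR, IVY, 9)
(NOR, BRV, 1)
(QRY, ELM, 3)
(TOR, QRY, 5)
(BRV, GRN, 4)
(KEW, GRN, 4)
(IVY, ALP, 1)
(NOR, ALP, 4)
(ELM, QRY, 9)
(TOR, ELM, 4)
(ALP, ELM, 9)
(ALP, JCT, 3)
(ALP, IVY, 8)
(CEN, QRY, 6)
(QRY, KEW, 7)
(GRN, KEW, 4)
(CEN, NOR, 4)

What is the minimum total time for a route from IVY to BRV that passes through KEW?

17 min

Best IVY to KEW: IVY → KEW costing 9
Shortest KEW→BRV: KEW → GRN → NOR → BRV = 8
Total via KEW: 9 + 8 = 17 min.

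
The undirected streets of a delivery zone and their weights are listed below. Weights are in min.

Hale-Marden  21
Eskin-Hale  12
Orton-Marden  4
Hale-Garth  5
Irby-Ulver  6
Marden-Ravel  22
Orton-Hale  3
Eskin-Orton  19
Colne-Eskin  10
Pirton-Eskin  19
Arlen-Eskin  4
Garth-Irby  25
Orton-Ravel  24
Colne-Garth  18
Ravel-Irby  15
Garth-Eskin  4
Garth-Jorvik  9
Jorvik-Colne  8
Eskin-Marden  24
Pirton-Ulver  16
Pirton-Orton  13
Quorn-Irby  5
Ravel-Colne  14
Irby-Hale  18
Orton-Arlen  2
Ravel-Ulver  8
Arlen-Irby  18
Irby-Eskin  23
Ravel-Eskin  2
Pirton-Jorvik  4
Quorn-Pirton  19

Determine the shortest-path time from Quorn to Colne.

31 min

Enumerating some paths:
Quorn - Irby - Ravel - Eskin - Colne: 5+15+2+10 = 32
Quorn - Irby - Ulver - Ravel - Eskin - Colne: 5+6+8+2+10 = 31
The minimum is 31 min via Quorn - Irby - Ulver - Ravel - Eskin - Colne.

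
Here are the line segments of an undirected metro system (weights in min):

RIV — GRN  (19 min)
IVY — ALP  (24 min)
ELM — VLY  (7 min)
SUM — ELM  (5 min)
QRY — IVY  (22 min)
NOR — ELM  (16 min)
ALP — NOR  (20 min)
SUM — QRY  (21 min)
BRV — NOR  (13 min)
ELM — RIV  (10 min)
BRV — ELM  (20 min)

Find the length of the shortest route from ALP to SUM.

Enumerating some paths:
ALP → NOR → BRV → ELM → SUM: 20+13+20+5 = 58
ALP → NOR → ELM → SUM: 20+16+5 = 41
Cheapest is ALP → NOR → ELM → SUM at 41 min.

41 min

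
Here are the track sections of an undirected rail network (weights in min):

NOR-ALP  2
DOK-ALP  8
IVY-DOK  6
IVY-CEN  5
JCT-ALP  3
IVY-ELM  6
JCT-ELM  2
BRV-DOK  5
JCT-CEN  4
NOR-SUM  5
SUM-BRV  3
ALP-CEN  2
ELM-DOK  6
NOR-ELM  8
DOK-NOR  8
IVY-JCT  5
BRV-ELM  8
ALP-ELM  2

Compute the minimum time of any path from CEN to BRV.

Compare a few routes:
CEN → JCT → ELM → BRV: 4+2+8 = 14
CEN → ALP → ELM → BRV: 2+2+8 = 12
CEN → ALP → DOK → BRV: 2+8+5 = 15
Cheapest is CEN → ALP → ELM → BRV at 12 min.

12 min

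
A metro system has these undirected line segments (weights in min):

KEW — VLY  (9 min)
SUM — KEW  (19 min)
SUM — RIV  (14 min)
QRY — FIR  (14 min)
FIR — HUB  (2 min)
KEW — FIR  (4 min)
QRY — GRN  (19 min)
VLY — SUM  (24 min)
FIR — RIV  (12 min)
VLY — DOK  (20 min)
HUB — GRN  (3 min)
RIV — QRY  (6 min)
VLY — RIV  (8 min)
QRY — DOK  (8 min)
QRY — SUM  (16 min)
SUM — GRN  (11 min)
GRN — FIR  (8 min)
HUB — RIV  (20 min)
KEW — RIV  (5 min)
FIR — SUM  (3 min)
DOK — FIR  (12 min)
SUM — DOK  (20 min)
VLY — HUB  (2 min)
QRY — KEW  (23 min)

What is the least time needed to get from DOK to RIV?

Running Dijkstra from DOK:
DOK: 0
QRY: 8  (via DOK)
FIR: 12  (via DOK)
RIV: 14  (via QRY)
Shortest route: DOK–QRY–RIV = 14 min.

14 min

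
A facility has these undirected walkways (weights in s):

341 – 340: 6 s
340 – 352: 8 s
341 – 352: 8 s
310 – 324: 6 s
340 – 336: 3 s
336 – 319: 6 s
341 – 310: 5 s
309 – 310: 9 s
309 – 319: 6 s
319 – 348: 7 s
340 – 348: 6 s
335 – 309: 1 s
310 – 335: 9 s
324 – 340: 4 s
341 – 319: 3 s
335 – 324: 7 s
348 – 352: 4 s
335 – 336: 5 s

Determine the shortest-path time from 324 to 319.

13 s

Candidate routes:
324 - 310 - 341 - 319: 6+5+3 = 14
324 - 340 - 336 - 319: 4+3+6 = 13
324 - 335 - 309 - 319: 7+1+6 = 14
The minimum is 13 s via 324 - 340 - 336 - 319.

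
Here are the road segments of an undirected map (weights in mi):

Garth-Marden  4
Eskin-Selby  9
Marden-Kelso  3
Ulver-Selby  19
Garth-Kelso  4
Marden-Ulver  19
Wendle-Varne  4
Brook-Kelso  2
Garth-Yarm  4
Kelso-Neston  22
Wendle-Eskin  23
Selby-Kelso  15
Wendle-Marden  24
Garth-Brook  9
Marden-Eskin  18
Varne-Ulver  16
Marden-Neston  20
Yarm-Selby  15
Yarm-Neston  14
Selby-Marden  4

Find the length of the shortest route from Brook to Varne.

Shortest distances from Brook:
Brook: 0
Kelso: 2  (via Brook)
Marden: 5  (via Kelso)
Garth: 6  (via Kelso)
Selby: 9  (via Marden)
Yarm: 10  (via Garth)
Eskin: 18  (via Selby)
Neston: 24  (via Kelso)
Ulver: 24  (via Marden)
Wendle: 29  (via Marden)
Varne: 33  (via Wendle)
Shortest route: Brook → Kelso → Marden → Wendle → Varne = 33 mi.

33 mi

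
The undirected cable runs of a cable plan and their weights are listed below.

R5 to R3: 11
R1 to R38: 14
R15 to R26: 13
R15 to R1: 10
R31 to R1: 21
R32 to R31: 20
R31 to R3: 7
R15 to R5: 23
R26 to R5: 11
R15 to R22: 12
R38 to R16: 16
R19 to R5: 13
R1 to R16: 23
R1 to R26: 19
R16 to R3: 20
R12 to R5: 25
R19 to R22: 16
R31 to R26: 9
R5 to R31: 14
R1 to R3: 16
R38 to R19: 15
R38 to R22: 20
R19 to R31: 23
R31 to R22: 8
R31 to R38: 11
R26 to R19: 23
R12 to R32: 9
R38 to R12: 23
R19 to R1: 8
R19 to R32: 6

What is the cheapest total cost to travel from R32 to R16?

37

Enumerating some paths:
R32 → R19 → R1 → R16: 6+8+23 = 37
R32 → R19 → R1 → R38 → R16: 6+8+14+16 = 44
The minimum is 37 via R32 → R19 → R1 → R16.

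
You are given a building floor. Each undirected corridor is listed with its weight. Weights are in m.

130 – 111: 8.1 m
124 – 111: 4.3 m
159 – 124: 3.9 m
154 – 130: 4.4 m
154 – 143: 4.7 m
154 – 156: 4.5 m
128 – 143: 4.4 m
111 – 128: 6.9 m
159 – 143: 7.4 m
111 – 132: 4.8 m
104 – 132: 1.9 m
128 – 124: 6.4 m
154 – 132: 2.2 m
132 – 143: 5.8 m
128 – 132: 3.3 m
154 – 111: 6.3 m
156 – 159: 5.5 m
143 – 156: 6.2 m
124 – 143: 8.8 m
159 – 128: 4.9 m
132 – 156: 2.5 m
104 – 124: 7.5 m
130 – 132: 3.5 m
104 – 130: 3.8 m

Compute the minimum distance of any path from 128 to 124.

6.4 m

Settle nodes by increasing distance from 128:
128: 0
132: 3.3  (via 128)
143: 4.4  (via 128)
159: 4.9  (via 128)
104: 5.2  (via 132)
154: 5.5  (via 132)
156: 5.8  (via 132)
124: 6.4  (via 128)
Shortest route: 128–124 = 6.4 m.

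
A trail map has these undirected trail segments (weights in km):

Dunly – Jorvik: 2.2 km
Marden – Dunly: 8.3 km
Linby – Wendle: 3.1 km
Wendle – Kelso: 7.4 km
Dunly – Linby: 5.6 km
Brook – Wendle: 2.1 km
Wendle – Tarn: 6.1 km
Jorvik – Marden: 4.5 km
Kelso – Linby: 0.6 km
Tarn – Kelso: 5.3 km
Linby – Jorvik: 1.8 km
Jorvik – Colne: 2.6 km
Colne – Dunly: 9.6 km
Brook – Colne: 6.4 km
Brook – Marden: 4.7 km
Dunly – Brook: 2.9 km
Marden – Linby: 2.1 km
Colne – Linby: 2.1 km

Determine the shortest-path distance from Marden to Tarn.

Settle nodes by increasing distance from Marden:
Marden: 0
Linby: 2.1  (via Marden)
Kelso: 2.7  (via Linby)
Jorvik: 3.9  (via Linby)
Colne: 4.2  (via Linby)
Brook: 4.7  (via Marden)
Wendle: 5.2  (via Linby)
Dunly: 6.1  (via Jorvik)
Tarn: 8  (via Kelso)
Shortest route: Marden → Linby → Kelso → Tarn = 8 km.

8 km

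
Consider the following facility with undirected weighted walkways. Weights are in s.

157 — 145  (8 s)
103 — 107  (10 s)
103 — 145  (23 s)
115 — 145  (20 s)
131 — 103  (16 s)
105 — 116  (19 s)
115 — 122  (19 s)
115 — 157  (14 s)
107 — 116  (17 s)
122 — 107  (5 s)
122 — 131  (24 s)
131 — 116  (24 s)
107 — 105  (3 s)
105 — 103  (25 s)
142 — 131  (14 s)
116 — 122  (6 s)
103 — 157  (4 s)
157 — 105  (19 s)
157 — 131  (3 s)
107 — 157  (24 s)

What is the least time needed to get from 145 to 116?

33 s

Shortest distances from 145:
145: 0
157: 8  (via 145)
131: 11  (via 157)
103: 12  (via 157)
115: 20  (via 145)
107: 22  (via 103)
142: 25  (via 131)
105: 25  (via 107)
122: 27  (via 107)
116: 33  (via 122)
Shortest route: 145 → 157 → 103 → 107 → 122 → 116 = 33 s.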